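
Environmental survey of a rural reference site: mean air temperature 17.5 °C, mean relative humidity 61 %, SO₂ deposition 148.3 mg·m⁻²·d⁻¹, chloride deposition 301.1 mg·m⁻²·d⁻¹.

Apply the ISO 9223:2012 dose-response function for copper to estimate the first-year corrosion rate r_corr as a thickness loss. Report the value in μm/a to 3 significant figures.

r_corr = 1.40 μm/a

copper: T>10 °C ⇒ hinge -0.080·(17.5−10) = -0.6000
  SO₂ term: 0.0053·148.3^0.26·exp(0.059·61-0.6000) = 0.3901
  Sd branch = 0.01025·Sd^0.27·e^(0.036·RH+0.049·T) = 1.014 μm/a
  r_corr = 0.3901 + 1.014 = 1.404 μm/a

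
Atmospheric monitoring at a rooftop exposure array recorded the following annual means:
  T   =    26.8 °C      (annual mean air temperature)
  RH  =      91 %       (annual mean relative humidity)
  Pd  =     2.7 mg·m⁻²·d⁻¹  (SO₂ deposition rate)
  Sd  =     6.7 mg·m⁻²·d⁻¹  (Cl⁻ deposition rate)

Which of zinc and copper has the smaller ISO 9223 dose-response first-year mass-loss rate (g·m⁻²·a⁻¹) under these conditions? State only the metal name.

zinc: temperature factor f = -0.071·(16.8) = -1.1928
  SO₂ term: 0.0129·2.7^0.44·exp(0.046·91-1.1928) = 0.3984
  Sd branch = 0.0175·Sd^0.57·e^(0.008·RH+0.085·T) = 1.046 μm/a
  r_corr = 0.3984 + 1.046 = 1.444 μm/a
  mass loss = 1.444 μm/a × 7.14 g/cm³ = 10.31 g·m⁻²·a⁻¹
copper: f(T) = -0.080·(T−10) [T>10 °C] = -1.3440
  Pd branch = 0.0053·Pd^0.26·e^(0.059·RH+f) = 0.3841 μm/a
  Sd branch = 0.01025·Sd^0.27·e^(0.036·RH+0.049·T) = 1.686 μm/a
  r_corr = 0.3841 + 1.686 = 2.07 μm/a
  mass loss = 2.07 μm/a × 8.96 g/cm³ = 18.55 g·m⁻²·a⁻¹
Ordering by g·m⁻²·a⁻¹: copper (18.5) > zinc (10.3)

zinc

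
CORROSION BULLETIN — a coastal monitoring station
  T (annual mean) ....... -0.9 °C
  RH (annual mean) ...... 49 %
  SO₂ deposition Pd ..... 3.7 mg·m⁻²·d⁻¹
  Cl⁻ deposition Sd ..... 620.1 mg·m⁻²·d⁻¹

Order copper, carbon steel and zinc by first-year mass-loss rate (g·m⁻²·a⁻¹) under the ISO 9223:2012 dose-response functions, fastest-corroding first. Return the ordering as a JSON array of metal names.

["carbon steel", "zinc", "copper"]

copper: f(T) = +0.126·(T−10) [T≤10 °C] = -1.3734
  sulphur-dioxide contribution → 0.03397 μm/a
  chloride contribution → 0.3248 μm/a
  total first-year rate 0.3588 μm/a
  mass loss = 0.3588 μm/a × 8.96 g/cm³ = 3.215 g·m⁻²·a⁻¹
carbon steel: f(T) = +0.150·(T−10) [T≤10 °C] = -1.6350
  sulphur-dioxide contribution → 1.815 μm/a
  chloride contribution → 26.7 μm/a
  ⇒ r_corr(carbon steel) = 28.52 μm/a
  mass loss = 28.52 μm/a × 7.85 g/cm³ = 223.9 g·m⁻²·a⁻¹
zinc: temperature factor f = +0.038·(-10.9) = -0.4142
  sulphur-dioxide contribution → 0.1444 μm/a
  chloride contribution → 0.937 μm/a
  ⇒ r_corr(zinc) = 1.081 μm/a
  mass loss = 1.081 μm/a × 7.14 g/cm³ = 7.722 g·m⁻²·a⁻¹
Ordering by g·m⁻²·a⁻¹: carbon steel (224) > zinc (7.72) > copper (3.21)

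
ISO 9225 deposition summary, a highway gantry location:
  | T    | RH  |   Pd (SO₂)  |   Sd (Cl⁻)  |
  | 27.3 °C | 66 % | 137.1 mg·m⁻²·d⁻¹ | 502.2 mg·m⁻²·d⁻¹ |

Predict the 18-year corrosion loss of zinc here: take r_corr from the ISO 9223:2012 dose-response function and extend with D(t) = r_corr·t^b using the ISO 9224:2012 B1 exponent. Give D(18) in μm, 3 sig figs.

zinc: temperature factor f = -0.071·(17.3) = -1.2283
  Pd branch = 0.0129·Pd^0.44·e^(0.046·RH+f) = 0.6854 μm/a
  Sd branch = 0.0175·Sd^0.57·e^(0.008·RH+0.085·T) = 10.46 μm/a
  r_corr = 0.6854 + 10.46 = 11.15 μm/a
Power-law: D(18) = r_corr · 18^0.813
  D(18) = 11.15 × 18^0.813 = 11.15 × 10.48 = 116.9 μm

D(18) = 117 μm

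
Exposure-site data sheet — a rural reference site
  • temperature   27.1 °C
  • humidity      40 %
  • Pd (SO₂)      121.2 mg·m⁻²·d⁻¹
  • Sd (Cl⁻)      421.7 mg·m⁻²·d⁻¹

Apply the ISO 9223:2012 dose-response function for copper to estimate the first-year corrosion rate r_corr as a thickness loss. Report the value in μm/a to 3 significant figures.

copper: temperature factor f = -0.080·(17.1) = -1.3680
  sulphur-dioxide contribution → 0.04975 μm/a
  chloride contribution → 0.8348 μm/a
  total first-year rate 0.8845 μm/a

r_corr = 0.885 μm/a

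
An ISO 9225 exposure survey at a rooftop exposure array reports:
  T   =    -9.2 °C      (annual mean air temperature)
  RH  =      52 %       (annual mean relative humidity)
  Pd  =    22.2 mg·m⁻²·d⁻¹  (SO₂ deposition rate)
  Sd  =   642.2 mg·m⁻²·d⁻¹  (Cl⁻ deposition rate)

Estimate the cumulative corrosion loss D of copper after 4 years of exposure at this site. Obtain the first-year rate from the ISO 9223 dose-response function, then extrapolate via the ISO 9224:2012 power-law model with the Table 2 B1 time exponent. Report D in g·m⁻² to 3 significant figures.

D(4) = 6.01 g·m⁻²

copper: T≤10 °C ⇒ hinge +0.126·(-9.2−10) = -2.4192
  SO₂ term: 0.0053·22.2^0.26·exp(0.059·52-2.4192) = 0.0227
  Sd branch = 0.01025·Sd^0.27·e^(0.036·RH+0.049·T) = 0.2432 μm/a
  r_corr = 0.0227 + 0.2432 = 0.2659 μm/a
ISO 9224: D(t) = r_corr · t^b with b = 0.667 (copper, B1)
  D(4) = 0.2659 × 4^0.667 = 0.2659 × 2.521 = 0.6704 μm
  Mass loss = 0.6704 μm × 8.96 g/cm³ = 6.007 g·m⁻²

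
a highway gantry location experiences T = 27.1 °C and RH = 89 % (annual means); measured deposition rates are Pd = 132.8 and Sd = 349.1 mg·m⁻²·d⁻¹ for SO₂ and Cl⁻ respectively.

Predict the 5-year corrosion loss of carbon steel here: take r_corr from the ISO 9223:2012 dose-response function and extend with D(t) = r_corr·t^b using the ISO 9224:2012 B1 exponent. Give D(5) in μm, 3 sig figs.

D(5) = 621 μm

carbon steel: temperature factor f = -0.054·(17.1) = -0.9234
  Pd branch = 1.77·Pd^0.52·e^(0.02·RH+f) = 52.97 μm/a
  Cl⁻ term: 0.102·349.1^0.62·exp(0.033·89+0.04·27.1) = 214.5
  sum: 52.97 + 214.5 → r_corr = 267.5 μm/a
Long-term exponent b (ISO 9224 Table 2, B1) = 0.523
  D(5) = 267.5 × 5^0.523 = 267.5 × 2.32 = 620.8 μm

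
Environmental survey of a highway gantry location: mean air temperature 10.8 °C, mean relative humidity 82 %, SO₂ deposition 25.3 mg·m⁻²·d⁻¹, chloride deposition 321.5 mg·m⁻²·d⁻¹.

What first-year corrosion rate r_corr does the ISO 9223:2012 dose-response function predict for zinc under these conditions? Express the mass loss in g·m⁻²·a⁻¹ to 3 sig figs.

zinc: T>10 °C ⇒ hinge -0.071·(10.8−10) = -0.0568
  Pd branch = 0.0129·Pd^0.44·e^(0.046·RH+f) = 2.195 μm/a
  Sd branch = 0.0175·Sd^0.57·e^(0.008·RH+0.085·T) = 2.268 μm/a
  sum: 2.195 + 2.268 → r_corr = 4.463 μm/a
Convert to mass loss: 4.463 μm/a × 7.14 g/cm³ = 31.87 g·m⁻²·a⁻¹

r_corr = 31.9 g·m⁻²·a⁻¹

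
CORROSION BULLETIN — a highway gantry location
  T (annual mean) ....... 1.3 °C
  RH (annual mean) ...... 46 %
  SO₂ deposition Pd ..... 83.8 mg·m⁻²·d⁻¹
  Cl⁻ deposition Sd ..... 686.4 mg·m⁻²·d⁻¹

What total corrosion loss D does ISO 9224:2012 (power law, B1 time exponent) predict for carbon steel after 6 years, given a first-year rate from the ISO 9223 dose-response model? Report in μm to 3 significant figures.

D(6) = 103 μm

carbon steel: f(T) = +0.150·(T−10) [T≤10 °C] = -1.3050
  sulphur-dioxide contribution → 12.05 μm/a
  chloride contribution → 28.13 μm/a
  ⇒ r_corr(carbon steel) = 40.17 μm/a
Long-term exponent b (ISO 9224 Table 2, B1) = 0.523
  D(6) = 40.17 × 6^0.523 = 40.17 × 2.553 = 102.5 μm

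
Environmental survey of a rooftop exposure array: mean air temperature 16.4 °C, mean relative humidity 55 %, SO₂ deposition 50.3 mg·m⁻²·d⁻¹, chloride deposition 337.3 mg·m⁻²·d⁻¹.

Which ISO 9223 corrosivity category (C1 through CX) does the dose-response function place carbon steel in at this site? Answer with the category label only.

carbon steel: f(T) = -0.054·(T−10) [T>10 °C] = -0.3456
  SO₂ term: 1.77·50.3^0.52·exp(0.02·55-0.3456) = 28.87
  Cl⁻ term: 0.102·337.3^0.62·exp(0.033·55+0.04·16.4) = 44.58
  r_corr = 28.87 + 44.58 = 73.45 μm/a
ISO 9223 Table 2 (carbon steel): 50 < 73.4 ≤ 80 μm/a ⇒ C4

C4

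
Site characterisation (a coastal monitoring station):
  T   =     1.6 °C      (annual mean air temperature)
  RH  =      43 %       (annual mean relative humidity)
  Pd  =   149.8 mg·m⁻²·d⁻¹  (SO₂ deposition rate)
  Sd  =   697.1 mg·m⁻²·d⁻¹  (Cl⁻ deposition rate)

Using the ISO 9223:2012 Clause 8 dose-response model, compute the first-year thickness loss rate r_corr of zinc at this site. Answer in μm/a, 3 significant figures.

r_corr = 1.79 μm/a

zinc: f(T) = +0.038·(T−10) [T≤10 °C] = -0.3192
  sulphur-dioxide contribution → 0.6141 μm/a
  chloride contribution → 1.181 μm/a
  total first-year rate 1.795 μm/a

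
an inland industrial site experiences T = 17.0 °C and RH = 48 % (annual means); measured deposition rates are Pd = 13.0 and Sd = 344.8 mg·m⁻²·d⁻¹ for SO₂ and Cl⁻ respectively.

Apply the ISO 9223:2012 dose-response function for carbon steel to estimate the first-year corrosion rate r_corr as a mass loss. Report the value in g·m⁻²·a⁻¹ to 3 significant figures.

carbon steel: f(T) = -0.054·(T−10) [T>10 °C] = -0.3780
  Pd branch = 1.77·Pd^0.52·e^(0.02·RH+f) = 12.02 μm/a
  Sd branch = 0.102·Sd^0.62·e^(0.033·RH+0.04·T) = 36.74 μm/a
  sum: 12.02 + 36.74 → r_corr = 48.76 μm/a
Convert to mass loss: 48.76 μm/a × 7.85 g/cm³ = 382.8 g·m⁻²·a⁻¹

r_corr = 383 g·m⁻²·a⁻¹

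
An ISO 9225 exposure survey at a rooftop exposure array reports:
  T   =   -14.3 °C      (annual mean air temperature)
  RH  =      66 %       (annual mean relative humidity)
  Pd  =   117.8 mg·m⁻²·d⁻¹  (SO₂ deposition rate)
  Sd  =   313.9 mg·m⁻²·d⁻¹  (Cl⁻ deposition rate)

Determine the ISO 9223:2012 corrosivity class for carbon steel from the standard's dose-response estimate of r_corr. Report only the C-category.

carbon steel: f(T) = +0.150·(T−10) [T≤10 °C] = -3.6450
  sulphur-dioxide contribution → 2.066 μm/a
  chloride contribution → 17.95 μm/a
  ⇒ r_corr(carbon steel) = 20.02 μm/a
ISO 9223 Table 2 (carbon steel): 1.3 < 20 ≤ 25 μm/a ⇒ C2

C2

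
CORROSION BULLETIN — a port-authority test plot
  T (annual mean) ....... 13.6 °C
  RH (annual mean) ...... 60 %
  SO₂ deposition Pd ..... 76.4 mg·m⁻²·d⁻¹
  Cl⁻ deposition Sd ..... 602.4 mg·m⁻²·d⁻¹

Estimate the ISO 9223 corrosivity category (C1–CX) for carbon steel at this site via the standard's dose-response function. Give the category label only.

carbon steel: T>10 °C ⇒ hinge -0.054·(13.6−10) = -0.1944
  Pd branch = 1.77·Pd^0.52·e^(0.02·RH+f) = 46.12 μm/a
  Sd branch = 0.102·Sd^0.62·e^(0.033·RH+0.04·T) = 67.34 μm/a
  r_corr = 46.12 + 67.34 = 113.5 μm/a
113 μm/a falls in (80, 200] for carbon steel → category C5

C5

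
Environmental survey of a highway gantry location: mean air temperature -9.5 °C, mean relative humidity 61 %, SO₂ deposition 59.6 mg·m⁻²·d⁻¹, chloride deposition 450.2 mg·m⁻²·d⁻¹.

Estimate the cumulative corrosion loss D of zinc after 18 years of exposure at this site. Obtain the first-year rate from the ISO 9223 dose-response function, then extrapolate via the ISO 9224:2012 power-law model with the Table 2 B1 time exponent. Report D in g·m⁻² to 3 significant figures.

D(18) = 77.0 g·m⁻²

zinc: f(T) = +0.038·(T−10) [T≤10 °C] = -0.7410
  sulphur-dioxide contribution → 0.6145 μm/a
  chloride contribution → 0.4137 μm/a
  total first-year rate 1.028 μm/a
Power-law: D(18) = r_corr · 18^0.813
  D(18) = 1.028 × 18^0.813 = 1.028 × 10.48 = 10.78 μm
  Mass loss = 10.78 μm × 7.14 g/cm³ = 76.97 g·m⁻²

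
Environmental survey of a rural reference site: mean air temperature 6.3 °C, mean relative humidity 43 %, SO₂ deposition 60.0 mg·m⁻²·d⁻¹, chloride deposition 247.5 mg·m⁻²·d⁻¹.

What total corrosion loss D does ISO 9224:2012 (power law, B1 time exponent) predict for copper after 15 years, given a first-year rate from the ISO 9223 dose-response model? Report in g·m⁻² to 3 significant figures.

copper: f(T) = +0.126·(T−10) [T≤10 °C] = -0.4662
  sulphur-dioxide contribution → 0.1219 μm/a
  chloride contribution → 0.2906 μm/a
  ⇒ r_corr(copper) = 0.4125 μm/a
ISO 9224: D(t) = r_corr · t^b with b = 0.667 (copper, B1)
  D(15) = 0.4125 × 15^0.667 = 0.4125 × 6.088 = 2.511 μm
  Mass loss = 2.511 μm × 8.96 g/cm³ = 22.5 g·m⁻²

D(15) = 22.5 g·m⁻²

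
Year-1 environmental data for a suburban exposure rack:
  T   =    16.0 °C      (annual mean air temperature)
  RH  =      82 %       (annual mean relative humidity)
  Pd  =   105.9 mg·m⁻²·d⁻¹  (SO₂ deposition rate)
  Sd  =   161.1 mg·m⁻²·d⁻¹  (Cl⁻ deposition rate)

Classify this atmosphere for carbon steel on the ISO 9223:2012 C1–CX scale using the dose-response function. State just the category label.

carbon steel: temperature factor f = -0.054·(6.0) = -0.3240
  SO₂ term: 1.77·105.9^0.52·exp(0.02·82-0.3240) = 74.55
  Sd branch = 0.102·Sd^0.62·e^(0.033·RH+0.04·T) = 67.63 μm/a
  r_corr = 74.55 + 67.63 = 142.2 μm/a
Category bounds: 80…200 μm/a bracket r_corr ⇒ C5

C5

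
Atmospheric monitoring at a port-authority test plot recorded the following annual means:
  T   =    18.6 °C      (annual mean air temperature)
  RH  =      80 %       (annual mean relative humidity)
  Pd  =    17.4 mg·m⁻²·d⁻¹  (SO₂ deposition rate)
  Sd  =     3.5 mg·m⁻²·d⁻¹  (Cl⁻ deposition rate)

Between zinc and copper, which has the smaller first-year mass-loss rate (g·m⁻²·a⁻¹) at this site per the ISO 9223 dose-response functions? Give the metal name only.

zinc: f(T) = -0.071·(T−10) [T>10 °C] = -0.6106
  SO₂ term: 0.0129·17.4^0.44·exp(0.046·80-0.6106) = 0.976
  Cl⁻ term: 0.0175·3.5^0.57·exp(0.008·80+0.085·18.6) = 0.3294
  r_corr = 0.976 + 0.3294 = 1.305 μm/a
  mass loss = 1.305 μm/a × 7.14 g/cm³ = 9.321 g·m⁻²·a⁻¹
copper: f(T) = -0.080·(T−10) [T>10 °C] = -0.6880
  SO₂ term: 0.0053·17.4^0.26·exp(0.059·80-0.6880) = 0.6279
  Cl⁻ term: 0.01025·3.5^0.27·exp(0.036·80+0.049·18.6) = 0.6371
  sum: 0.6279 + 0.6371 → r_corr = 1.265 μm/a
  mass loss = 1.265 μm/a × 8.96 g/cm³ = 11.33 g·m⁻²·a⁻¹
Ordering by g·m⁻²·a⁻¹: copper (11.3) > zinc (9.32)

zinc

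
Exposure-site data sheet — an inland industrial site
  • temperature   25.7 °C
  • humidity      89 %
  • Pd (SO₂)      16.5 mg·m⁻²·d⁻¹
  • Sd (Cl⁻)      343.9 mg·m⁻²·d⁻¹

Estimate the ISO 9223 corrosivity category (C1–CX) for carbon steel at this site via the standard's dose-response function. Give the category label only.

carbon steel: temperature factor f = -0.054·(15.7) = -0.8478
  sulphur-dioxide contribution → 19.32 μm/a
  chloride contribution → 201 μm/a
  total first-year rate 220.3 μm/a
Category bounds: 200…700 μm/a bracket r_corr ⇒ CX

CX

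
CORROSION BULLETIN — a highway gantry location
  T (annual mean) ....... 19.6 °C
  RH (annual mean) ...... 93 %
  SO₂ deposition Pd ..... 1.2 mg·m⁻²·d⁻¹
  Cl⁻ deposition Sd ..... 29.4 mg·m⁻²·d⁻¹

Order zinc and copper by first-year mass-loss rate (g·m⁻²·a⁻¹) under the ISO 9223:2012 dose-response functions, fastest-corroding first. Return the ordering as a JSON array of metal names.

zinc: f(T) = -0.071·(T−10) [T>10 °C] = -0.6816
  sulphur-dioxide contribution → 0.5097 μm/a
  chloride contribution → 1.339 μm/a
  ⇒ r_corr(zinc) = 1.848 μm/a
  mass loss = 1.848 μm/a × 7.14 g/cm³ = 13.2 g·m⁻²·a⁻¹
copper: T>10 °C ⇒ hinge -0.080·(19.6−10) = -0.7680
  sulphur-dioxide contribution → 0.6227 μm/a
  chloride contribution → 1.898 μm/a
  ⇒ r_corr(copper) = 2.521 μm/a
  mass loss = 2.521 μm/a × 8.96 g/cm³ = 22.59 g·m⁻²·a⁻¹
Ordering by g·m⁻²·a⁻¹: copper (22.6) > zinc (13.2)

["copper", "zinc"]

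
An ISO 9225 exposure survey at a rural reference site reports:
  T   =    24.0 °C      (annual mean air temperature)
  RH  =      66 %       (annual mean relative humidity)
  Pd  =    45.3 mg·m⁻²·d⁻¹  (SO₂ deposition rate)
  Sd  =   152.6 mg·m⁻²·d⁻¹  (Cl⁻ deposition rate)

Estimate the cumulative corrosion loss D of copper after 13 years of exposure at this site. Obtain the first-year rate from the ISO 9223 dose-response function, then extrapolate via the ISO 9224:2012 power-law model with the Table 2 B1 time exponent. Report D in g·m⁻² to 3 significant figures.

copper: f(T) = -0.080·(T−10) [T>10 °C] = -1.1200
  sulphur-dioxide contribution → 0.2289 μm/a
  chloride contribution → 1.39 μm/a
  ⇒ r_corr(copper) = 1.618 μm/a
ISO 9224: D(t) = r_corr · t^b with b = 0.667 (copper, B1)
  D(13) = 1.618 × 13^0.667 = 1.618 × 5.534 = 8.956 μm
  Mass loss = 8.956 μm × 8.96 g/cm³ = 80.25 g·m⁻²

D(13) = 80.2 g·m⁻²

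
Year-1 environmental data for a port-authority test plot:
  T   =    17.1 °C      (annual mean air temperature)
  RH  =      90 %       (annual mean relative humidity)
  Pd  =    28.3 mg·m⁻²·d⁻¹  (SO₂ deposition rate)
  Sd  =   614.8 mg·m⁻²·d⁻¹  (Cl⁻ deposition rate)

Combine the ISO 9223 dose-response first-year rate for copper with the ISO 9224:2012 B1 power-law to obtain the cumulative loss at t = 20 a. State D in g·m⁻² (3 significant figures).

copper: f(T) = -0.080·(T−10) [T>10 °C] = -0.5680
  SO₂ term: 0.0053·28.3^0.26·exp(0.059·90-0.5680) = 1.449
  Sd branch = 0.01025·Sd^0.27·e^(0.036·RH+0.049·T) = 3.425 μm/a
  sum: 1.449 + 3.425 → r_corr = 4.875 μm/a
Power-law: D(20) = r_corr · 20^0.667
  D(20) = 4.875 × 20^0.667 = 4.875 × 7.375 = 35.95 μm
  Mass loss = 35.95 μm × 8.96 g/cm³ = 322.1 g·m⁻²

D(20) = 322 g·m⁻²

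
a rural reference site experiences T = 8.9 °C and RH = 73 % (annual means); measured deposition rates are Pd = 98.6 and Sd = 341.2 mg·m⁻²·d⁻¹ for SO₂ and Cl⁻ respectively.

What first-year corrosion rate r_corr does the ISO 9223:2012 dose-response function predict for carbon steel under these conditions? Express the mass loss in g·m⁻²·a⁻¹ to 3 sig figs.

carbon steel: temperature factor f = +0.150·(-1.1) = -0.1650
  sulphur-dioxide contribution → 70.34 μm/a
  chloride contribution → 60.24 μm/a
  total first-year rate 130.6 μm/a
Convert to mass loss: 130.6 μm/a × 7.85 g/cm³ = 1025 g·m⁻²·a⁻¹

r_corr = 1.03e+03 g·m⁻²·a⁻¹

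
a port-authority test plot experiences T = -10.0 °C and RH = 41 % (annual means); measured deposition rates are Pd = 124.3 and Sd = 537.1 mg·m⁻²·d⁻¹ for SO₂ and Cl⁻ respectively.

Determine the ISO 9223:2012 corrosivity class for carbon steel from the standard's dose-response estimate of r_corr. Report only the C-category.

carbon steel: f(T) = +0.150·(T−10) [T≤10 °C] = -3.0000
  SO₂ term: 1.77·124.3^0.52·exp(0.02·41-3.0000) = 2.457
  Sd branch = 0.102·Sd^0.62·e^(0.033·RH+0.04·T) = 13.04 μm/a
  sum: 2.457 + 13.04 → r_corr = 15.49 μm/a
ISO 9223 Table 2 (carbon steel): 1.3 < 15.5 ≤ 25 μm/a ⇒ C2

C2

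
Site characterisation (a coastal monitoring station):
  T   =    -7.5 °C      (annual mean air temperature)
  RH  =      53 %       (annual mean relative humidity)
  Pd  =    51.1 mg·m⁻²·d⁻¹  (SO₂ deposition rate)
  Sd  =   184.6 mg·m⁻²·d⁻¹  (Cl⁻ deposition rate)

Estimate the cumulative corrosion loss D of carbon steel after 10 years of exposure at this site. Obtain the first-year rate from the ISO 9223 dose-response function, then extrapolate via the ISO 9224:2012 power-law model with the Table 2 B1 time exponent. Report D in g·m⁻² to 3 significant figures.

carbon steel: T≤10 °C ⇒ hinge +0.150·(-7.5−10) = -2.6250
  Pd branch = 1.77·Pd^0.52·e^(0.02·RH+f) = 2.862 μm/a
  Cl⁻ term: 0.102·184.6^0.62·exp(0.033·53+0.04·-7.5) = 11.04
  sum: 2.862 + 11.04 → r_corr = 13.9 μm/a
ISO 9224: D(t) = r_corr · t^b with b = 0.523 (carbon steel, B1)
  D(10) = 13.9 × 10^0.523 = 13.9 × 3.334 = 46.35 μm
  Mass loss = 46.35 μm × 7.85 g/cm³ = 363.9 g·m⁻²

D(10) = 364 g·m⁻²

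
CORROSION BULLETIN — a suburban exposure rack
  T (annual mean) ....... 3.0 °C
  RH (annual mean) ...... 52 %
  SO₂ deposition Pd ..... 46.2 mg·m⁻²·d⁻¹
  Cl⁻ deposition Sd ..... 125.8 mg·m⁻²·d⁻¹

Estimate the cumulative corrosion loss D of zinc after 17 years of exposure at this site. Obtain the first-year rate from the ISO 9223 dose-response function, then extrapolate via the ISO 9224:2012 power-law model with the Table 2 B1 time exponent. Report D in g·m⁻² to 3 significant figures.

D(17) = 80.2 g·m⁻²

zinc: f(T) = +0.038·(T−10) [T≤10 °C] = -0.2660
  Pd branch = 0.0129·Pd^0.44·e^(0.046·RH+f) = 0.5839 μm/a
  Cl⁻ term: 0.0175·125.8^0.57·exp(0.008·52+0.085·3.0) = 0.5386
  sum: 0.5839 + 0.5386 → r_corr = 1.123 μm/a
ISO 9224: D(t) = r_corr · t^b with b = 0.813 (zinc, B1)
  D(17) = 1.123 × 17^0.813 = 1.123 × 10.01 = 11.23 μm
  Mass loss = 11.23 μm × 7.14 g/cm³ = 80.21 g·m⁻²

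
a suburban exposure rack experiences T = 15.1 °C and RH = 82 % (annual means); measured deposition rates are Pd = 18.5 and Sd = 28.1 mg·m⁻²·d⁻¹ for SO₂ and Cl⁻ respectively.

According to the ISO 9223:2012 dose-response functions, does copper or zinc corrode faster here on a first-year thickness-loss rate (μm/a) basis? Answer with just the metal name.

copper: temperature factor f = -0.080·(5.1) = -0.4080
  sulphur-dioxide contribution → 0.9499 μm/a
  chloride contribution → 1.012 μm/a
  ⇒ r_corr(copper) = 1.962 μm/a
zinc: T>10 °C ⇒ hinge -0.071·(15.1−10) = -0.3621
  sulphur-dioxide contribution → 1.409 μm/a
  chloride contribution → 0.8149 μm/a
  ⇒ r_corr(zinc) = 2.224 μm/a
Ordering by μm/a: zinc (2.22) > copper (1.96)

zinc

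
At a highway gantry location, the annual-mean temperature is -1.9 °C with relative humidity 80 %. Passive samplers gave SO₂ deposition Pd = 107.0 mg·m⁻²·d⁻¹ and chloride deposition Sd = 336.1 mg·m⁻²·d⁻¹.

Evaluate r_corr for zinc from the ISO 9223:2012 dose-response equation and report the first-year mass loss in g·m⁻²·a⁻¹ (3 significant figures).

r_corr = 23.7 g·m⁻²·a⁻¹

zinc: f(T) = +0.038·(T−10) [T≤10 °C] = -0.4522
  Pd branch = 0.0129·Pd^0.44·e^(0.046·RH+f) = 2.543 μm/a
  Sd branch = 0.0175·Sd^0.57·e^(0.008·RH+0.085·T) = 0.7779 μm/a
  r_corr = 2.543 + 0.7779 = 3.321 μm/a
Convert to mass loss: 3.321 μm/a × 7.14 g/cm³ = 23.71 g·m⁻²·a⁻¹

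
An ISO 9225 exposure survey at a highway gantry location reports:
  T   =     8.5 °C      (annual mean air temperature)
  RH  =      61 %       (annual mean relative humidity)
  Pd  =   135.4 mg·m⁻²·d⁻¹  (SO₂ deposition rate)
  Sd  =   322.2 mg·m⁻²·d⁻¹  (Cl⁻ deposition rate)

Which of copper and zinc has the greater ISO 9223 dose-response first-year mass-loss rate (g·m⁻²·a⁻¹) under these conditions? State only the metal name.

copper: f(T) = +0.126·(T−10) [T≤10 °C] = -0.1890
  sulphur-dioxide contribution → 0.5747 μm/a
  chloride contribution → 0.6645 μm/a
  total first-year rate 1.239 μm/a
  mass loss = 1.239 μm/a × 8.96 g/cm³ = 11.1 g·m⁻²·a⁻¹
zinc: f(T) = +0.038·(T−10) [T≤10 °C] = -0.0570
  sulphur-dioxide contribution → 1.747 μm/a
  chloride contribution → 1.579 μm/a
  total first-year rate 3.326 μm/a
  mass loss = 3.326 μm/a × 7.14 g/cm³ = 23.75 g·m⁻²·a⁻¹
Ordering by g·m⁻²·a⁻¹: zinc (23.8) > copper (11.1)

zinc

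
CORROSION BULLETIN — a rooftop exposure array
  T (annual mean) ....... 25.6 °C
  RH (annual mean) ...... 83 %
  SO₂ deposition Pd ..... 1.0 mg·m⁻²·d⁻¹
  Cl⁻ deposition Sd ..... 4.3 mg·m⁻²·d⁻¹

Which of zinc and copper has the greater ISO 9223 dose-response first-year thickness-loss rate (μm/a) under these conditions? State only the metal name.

copper

zinc: T>10 °C ⇒ hinge -0.071·(25.6−10) = -1.1076
  SO₂ term: 0.0129·1.0^0.44·exp(0.046·83-1.1076) = 0.194
  Sd branch = 0.0175·Sd^0.57·e^(0.008·RH+0.085·T) = 0.6879 μm/a
  r_corr = 0.194 + 0.6879 = 0.8818 μm/a
copper: f(T) = -0.080·(T−10) [T>10 °C] = -1.2480
  SO₂ term: 0.0053·1.0^0.26·exp(0.059·83-1.2480) = 0.2037
  Sd branch = 0.01025·Sd^0.27·e^(0.036·RH+0.049·T) = 1.057 μm/a
  r_corr = 0.2037 + 1.057 = 1.261 μm/a
Ordering by μm/a: copper (1.26) > zinc (0.882)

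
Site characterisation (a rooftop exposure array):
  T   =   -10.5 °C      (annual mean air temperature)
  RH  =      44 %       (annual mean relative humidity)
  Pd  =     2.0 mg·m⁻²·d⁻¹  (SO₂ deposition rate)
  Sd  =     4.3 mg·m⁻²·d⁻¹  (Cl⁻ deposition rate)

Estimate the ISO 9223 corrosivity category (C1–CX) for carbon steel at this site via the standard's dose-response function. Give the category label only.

carbon steel: temperature factor f = +0.150·(-20.5) = -3.0750
  Pd branch = 1.77·Pd^0.52·e^(0.02·RH+f) = 0.2826 μm/a
  Cl⁻ term: 0.102·4.3^0.62·exp(0.033·44+0.04·-10.5) = 0.7072
  r_corr = 0.2826 + 0.7072 = 0.9898 μm/a
0.99 μm/a falls in (0, 1.3] for carbon steel → category C1

C1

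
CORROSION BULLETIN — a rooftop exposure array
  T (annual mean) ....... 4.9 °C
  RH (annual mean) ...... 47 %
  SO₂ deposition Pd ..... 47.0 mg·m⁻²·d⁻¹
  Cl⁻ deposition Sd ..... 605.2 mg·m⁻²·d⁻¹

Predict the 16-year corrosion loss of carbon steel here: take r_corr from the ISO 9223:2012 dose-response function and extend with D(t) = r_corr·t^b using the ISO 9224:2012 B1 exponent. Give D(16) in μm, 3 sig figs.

carbon steel: temperature factor f = +0.150·(-5.1) = -0.7650
  SO₂ term: 1.77·47.0^0.52·exp(0.02·47-0.7650) = 15.61
  Sd branch = 0.102·Sd^0.62·e^(0.033·RH+0.04·T) = 31.05 μm/a
  sum: 15.61 + 31.05 → r_corr = 46.66 μm/a
Power-law: D(16) = r_corr · 16^0.523
  D(16) = 46.66 × 16^0.523 = 46.66 × 4.263 = 198.9 μm

D(16) = 199 μm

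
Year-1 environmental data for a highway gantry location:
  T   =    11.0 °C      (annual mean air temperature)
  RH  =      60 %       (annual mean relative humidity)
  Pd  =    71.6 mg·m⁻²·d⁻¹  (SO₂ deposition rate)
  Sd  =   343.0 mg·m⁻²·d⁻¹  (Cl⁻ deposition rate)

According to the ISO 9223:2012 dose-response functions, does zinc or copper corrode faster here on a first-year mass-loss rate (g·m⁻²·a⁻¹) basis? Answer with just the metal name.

zinc

zinc: f(T) = -0.071·(T−10) [T>10 °C] = -0.0710
  SO₂ term: 0.0129·71.6^0.44·exp(0.046·60-0.0710) = 1.243
  Cl⁻ term: 0.0175·343.0^0.57·exp(0.008·60+0.085·11.0) = 2.008
  r_corr = 1.243 + 2.008 = 3.251 μm/a
  mass loss = 3.251 μm/a × 7.14 g/cm³ = 23.21 g·m⁻²·a⁻¹
copper: temperature factor f = -0.080·(1.0) = -0.0800
  Pd branch = 0.0053·Pd^0.26·e^(0.059·RH+f) = 0.5119 μm/a
  Sd branch = 0.01025·Sd^0.27·e^(0.036·RH+0.049·T) = 0.7369 μm/a
  r_corr = 0.5119 + 0.7369 = 1.249 μm/a
  mass loss = 1.249 μm/a × 8.96 g/cm³ = 11.19 g·m⁻²·a⁻¹
Ordering by g·m⁻²·a⁻¹: zinc (23.2) > copper (11.2)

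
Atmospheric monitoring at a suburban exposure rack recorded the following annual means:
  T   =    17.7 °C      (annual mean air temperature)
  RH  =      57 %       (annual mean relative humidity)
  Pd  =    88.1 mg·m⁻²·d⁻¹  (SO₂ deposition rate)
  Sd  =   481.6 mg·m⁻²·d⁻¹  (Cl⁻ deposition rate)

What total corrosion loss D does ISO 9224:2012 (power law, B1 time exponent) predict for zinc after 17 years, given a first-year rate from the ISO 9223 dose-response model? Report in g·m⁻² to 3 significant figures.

zinc: temperature factor f = -0.071·(7.7) = -0.5467
  Pd branch = 0.0129·Pd^0.44·e^(0.046·RH+f) = 0.7373 μm/a
  Cl⁻ term: 0.0175·481.6^0.57·exp(0.008·57+0.085·17.7) = 4.203
  sum: 0.7373 + 4.203 → r_corr = 4.941 μm/a
ISO 9224: D(t) = r_corr · t^b with b = 0.813 (zinc, B1)
  D(17) = 4.941 × 17^0.813 = 4.941 × 10.01 = 49.45 μm
  Mass loss = 49.45 μm × 7.14 g/cm³ = 353.1 g·m⁻²

D(17) = 353 g·m⁻²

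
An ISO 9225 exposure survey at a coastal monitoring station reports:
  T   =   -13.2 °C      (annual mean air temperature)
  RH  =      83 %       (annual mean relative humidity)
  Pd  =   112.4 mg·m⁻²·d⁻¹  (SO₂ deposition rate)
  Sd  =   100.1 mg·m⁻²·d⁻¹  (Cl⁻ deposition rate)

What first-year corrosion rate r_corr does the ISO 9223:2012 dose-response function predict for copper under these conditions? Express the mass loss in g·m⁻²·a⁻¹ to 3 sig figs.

r_corr = 4.48 g·m⁻²·a⁻¹

copper: temperature factor f = +0.126·(-23.2) = -2.9232
  SO₂ term: 0.0053·112.4^0.26·exp(0.059·83-2.9232) = 0.1302
  Sd branch = 0.01025·Sd^0.27·e^(0.036·RH+0.049·T) = 0.3695 μm/a
  sum: 0.1302 + 0.3695 → r_corr = 0.4997 μm/a
Convert to mass loss: 0.4997 μm/a × 8.96 g/cm³ = 4.477 g·m⁻²·a⁻¹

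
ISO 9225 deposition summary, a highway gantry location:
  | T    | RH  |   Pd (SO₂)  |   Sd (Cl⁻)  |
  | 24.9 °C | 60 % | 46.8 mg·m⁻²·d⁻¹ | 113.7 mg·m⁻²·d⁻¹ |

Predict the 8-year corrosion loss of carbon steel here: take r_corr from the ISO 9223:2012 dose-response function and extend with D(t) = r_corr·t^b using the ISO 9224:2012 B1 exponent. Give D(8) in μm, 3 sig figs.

D(8) = 169 μm

carbon steel: f(T) = -0.054·(T−10) [T>10 °C] = -0.8046
  SO₂ term: 1.77·46.8^0.52·exp(0.02·60-0.8046) = 19.42
  Sd branch = 0.102·Sd^0.62·e^(0.033·RH+0.04·T) = 37.64 μm/a
  sum: 19.42 + 37.64 → r_corr = 57.06 μm/a
ISO 9224: D(t) = r_corr · t^b with b = 0.523 (carbon steel, B1)
  D(8) = 57.06 × 8^0.523 = 57.06 × 2.967 = 169.3 μm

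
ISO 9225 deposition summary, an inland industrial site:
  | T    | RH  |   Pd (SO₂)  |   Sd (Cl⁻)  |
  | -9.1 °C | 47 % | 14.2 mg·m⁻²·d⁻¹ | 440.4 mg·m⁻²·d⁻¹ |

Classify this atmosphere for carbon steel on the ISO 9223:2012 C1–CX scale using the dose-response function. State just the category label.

carbon steel: temperature factor f = +0.150·(-19.1) = -2.8650
  Pd branch = 1.77·Pd^0.52·e^(0.02·RH+f) = 1.026 μm/a
  Sd branch = 0.102·Sd^0.62·e^(0.033·RH+0.04·T) = 14.56 μm/a
  r_corr = 1.026 + 14.56 = 15.59 μm/a
Category bounds: 1.3…25 μm/a bracket r_corr ⇒ C2

C2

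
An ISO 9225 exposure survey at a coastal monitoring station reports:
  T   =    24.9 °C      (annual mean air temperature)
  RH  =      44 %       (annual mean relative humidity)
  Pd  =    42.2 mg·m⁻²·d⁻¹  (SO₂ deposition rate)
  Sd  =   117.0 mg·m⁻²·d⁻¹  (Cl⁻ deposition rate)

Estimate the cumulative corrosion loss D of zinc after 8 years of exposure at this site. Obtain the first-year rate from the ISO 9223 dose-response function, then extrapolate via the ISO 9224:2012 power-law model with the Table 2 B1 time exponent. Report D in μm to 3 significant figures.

zinc: T>10 °C ⇒ hinge -0.071·(24.9−10) = -1.0579
  sulphur-dioxide contribution → 0.1759 μm/a
  chloride contribution → 3.119 μm/a
  ⇒ r_corr(zinc) = 3.295 μm/a
Power-law: D(8) = r_corr · 8^0.813
  D(8) = 3.295 × 8^0.813 = 3.295 × 5.423 = 17.87 μm

D(8) = 17.9 μm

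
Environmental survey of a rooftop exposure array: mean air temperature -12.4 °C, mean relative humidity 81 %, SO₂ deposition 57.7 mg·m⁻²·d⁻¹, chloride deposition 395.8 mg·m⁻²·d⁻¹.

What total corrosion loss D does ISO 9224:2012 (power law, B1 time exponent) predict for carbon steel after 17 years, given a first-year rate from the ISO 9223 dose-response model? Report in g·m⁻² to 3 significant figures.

D(17) = 1.36e+03 g·m⁻²

carbon steel: temperature factor f = +0.150·(-22.4) = -3.3600
  SO₂ term: 1.77·57.7^0.52·exp(0.02·81-3.3600) = 2.559
  Sd branch = 0.102·Sd^0.62·e^(0.033·RH+0.04·T) = 36.69 μm/a
  r_corr = 2.559 + 36.69 = 39.24 μm/a
ISO 9224: D(t) = r_corr · t^b with b = 0.523 (carbon steel, B1)
  D(17) = 39.24 × 17^0.523 = 39.24 × 4.401 = 172.7 μm
  Mass loss = 172.7 μm × 7.85 g/cm³ = 1356 g·m⁻²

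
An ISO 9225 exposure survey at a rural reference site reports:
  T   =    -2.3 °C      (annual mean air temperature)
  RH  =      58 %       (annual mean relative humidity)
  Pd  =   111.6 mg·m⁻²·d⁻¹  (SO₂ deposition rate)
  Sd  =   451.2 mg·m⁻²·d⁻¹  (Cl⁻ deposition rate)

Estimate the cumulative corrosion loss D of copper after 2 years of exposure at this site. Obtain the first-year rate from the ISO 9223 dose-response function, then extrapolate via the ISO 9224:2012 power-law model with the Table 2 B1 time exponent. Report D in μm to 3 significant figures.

D(2) = 0.797 μm

copper: f(T) = +0.126·(T−10) [T≤10 °C] = -1.5498
  sulphur-dioxide contribution → 0.1174 μm/a
  chloride contribution → 0.3848 μm/a
  ⇒ r_corr(copper) = 0.5023 μm/a
Power-law: D(2) = r_corr · 2^0.667
  D(2) = 0.5023 × 2^0.667 = 0.5023 × 1.588 = 0.7975 μm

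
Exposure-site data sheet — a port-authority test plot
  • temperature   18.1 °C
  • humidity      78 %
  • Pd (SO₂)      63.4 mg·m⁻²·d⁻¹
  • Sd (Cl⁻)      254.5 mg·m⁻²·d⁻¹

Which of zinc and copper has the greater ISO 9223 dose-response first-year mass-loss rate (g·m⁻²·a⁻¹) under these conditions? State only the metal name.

zinc: f(T) = -0.071·(T−10) [T>10 °C] = -0.5751
  sulphur-dioxide contribution → 1.629 μm/a
  chloride contribution → 3.576 μm/a
  total first-year rate 5.206 μm/a
  mass loss = 5.206 μm/a × 7.14 g/cm³ = 37.17 g·m⁻²·a⁻¹
copper: f(T) = -0.080·(T−10) [T>10 °C] = -0.6480
  sulphur-dioxide contribution → 0.8129 μm/a
  chloride contribution → 1.84 μm/a
  total first-year rate 2.653 μm/a
  mass loss = 2.653 μm/a × 8.96 g/cm³ = 23.77 g·m⁻²·a⁻¹
Ordering by g·m⁻²·a⁻¹: zinc (37.2) > copper (23.8)

zinc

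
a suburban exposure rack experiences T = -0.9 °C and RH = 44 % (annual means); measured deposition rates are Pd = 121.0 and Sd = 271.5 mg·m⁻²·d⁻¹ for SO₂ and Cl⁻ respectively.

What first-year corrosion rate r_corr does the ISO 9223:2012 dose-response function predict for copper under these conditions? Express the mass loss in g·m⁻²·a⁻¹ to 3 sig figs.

r_corr = 2.51 g·m⁻²·a⁻¹

copper: temperature factor f = +0.126·(-10.9) = -1.3734
  sulphur-dioxide contribution → 0.06263 μm/a
  chloride contribution → 0.2171 μm/a
  ⇒ r_corr(copper) = 0.2797 μm/a
Convert to mass loss: 0.2797 μm/a × 8.96 g/cm³ = 2.506 g·m⁻²·a⁻¹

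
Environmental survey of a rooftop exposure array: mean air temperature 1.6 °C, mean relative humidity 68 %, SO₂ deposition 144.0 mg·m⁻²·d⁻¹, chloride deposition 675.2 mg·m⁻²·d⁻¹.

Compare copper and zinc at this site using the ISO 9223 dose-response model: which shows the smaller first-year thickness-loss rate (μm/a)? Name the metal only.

copper: f(T) = +0.126·(T−10) [T≤10 °C] = -1.0584
  sulphur-dioxide contribution → 0.37 μm/a
  chloride contribution → 0.7445 μm/a
  ⇒ r_corr(copper) = 1.114 μm/a
zinc: temperature factor f = +0.038·(-8.4) = -0.3192
  sulphur-dioxide contribution → 1.906 μm/a
  chloride contribution → 1.416 μm/a
  total first-year rate 3.322 μm/a
Ordering by μm/a: zinc (3.32) > copper (1.11)

copper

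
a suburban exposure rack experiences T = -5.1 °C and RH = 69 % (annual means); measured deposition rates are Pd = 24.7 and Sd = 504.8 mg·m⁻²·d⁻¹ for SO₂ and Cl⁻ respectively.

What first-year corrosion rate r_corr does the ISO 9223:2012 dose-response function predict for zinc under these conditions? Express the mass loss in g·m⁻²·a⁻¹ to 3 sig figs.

r_corr = 9.97 g·m⁻²·a⁻¹

zinc: T≤10 °C ⇒ hinge +0.038·(-5.1−10) = -0.5738
  SO₂ term: 0.0129·24.7^0.44·exp(0.046·69-0.5738) = 0.7122
  Cl⁻ term: 0.0175·504.8^0.57·exp(0.008·69+0.085·-5.1) = 0.6844
  sum: 0.7122 + 0.6844 → r_corr = 1.397 μm/a
Convert to mass loss: 1.397 μm/a × 7.14 g/cm³ = 9.972 g·m⁻²·a⁻¹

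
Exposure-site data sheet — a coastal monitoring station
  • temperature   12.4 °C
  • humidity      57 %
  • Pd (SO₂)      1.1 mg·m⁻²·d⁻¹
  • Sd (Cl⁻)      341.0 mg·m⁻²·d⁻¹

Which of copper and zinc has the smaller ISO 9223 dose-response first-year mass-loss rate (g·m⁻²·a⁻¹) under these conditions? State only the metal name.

copper: T>10 °C ⇒ hinge -0.080·(12.4−10) = -0.1920
  SO₂ term: 0.0053·1.1^0.26·exp(0.059·57-0.1920) = 0.1295
  Sd branch = 0.01025·Sd^0.27·e^(0.036·RH+0.049·T) = 0.7073 μm/a
  r_corr = 0.1295 + 0.7073 = 0.8368 μm/a
  mass loss = 0.8368 μm/a × 8.96 g/cm³ = 7.498 g·m⁻²·a⁻¹
zinc: f(T) = -0.071·(T−10) [T>10 °C] = -0.1704
  Pd branch = 0.0129·Pd^0.44·e^(0.046·RH+f) = 0.1561 μm/a
  Sd branch = 0.0175·Sd^0.57·e^(0.008·RH+0.085·T) = 2.2 μm/a
  sum: 0.1561 + 2.2 → r_corr = 2.356 μm/a
  mass loss = 2.356 μm/a × 7.14 g/cm³ = 16.83 g·m⁻²·a⁻¹
Ordering by g·m⁻²·a⁻¹: zinc (16.8) > copper (7.5)

copper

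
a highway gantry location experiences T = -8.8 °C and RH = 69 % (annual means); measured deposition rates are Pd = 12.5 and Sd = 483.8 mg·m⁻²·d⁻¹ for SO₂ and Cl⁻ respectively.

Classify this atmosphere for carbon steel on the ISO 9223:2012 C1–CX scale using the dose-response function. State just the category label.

carbon steel: temperature factor f = +0.150·(-18.8) = -2.8200
  Pd branch = 1.77·Pd^0.52·e^(0.02·RH+f) = 1.559 μm/a
  Sd branch = 0.102·Sd^0.62·e^(0.033·RH+0.04·T) = 32.29 μm/a
  r_corr = 1.559 + 32.29 = 33.85 μm/a
33.9 μm/a falls in (25, 50] for carbon steel → category C3

C3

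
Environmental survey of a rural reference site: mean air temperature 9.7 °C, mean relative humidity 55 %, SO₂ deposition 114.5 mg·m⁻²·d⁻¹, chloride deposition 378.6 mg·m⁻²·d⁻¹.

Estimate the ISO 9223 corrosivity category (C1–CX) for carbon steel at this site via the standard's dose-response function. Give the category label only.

C5

carbon steel: f(T) = +0.150·(T−10) [T≤10 °C] = -0.0450
  Pd branch = 1.77·Pd^0.52·e^(0.02·RH+f) = 59.8 μm/a
  Sd branch = 0.102·Sd^0.62·e^(0.033·RH+0.04·T) = 36.63 μm/a
  r_corr = 59.8 + 36.63 = 96.43 μm/a
ISO 9223 Table 2 (carbon steel): 80 < 96.4 ≤ 200 μm/a ⇒ C5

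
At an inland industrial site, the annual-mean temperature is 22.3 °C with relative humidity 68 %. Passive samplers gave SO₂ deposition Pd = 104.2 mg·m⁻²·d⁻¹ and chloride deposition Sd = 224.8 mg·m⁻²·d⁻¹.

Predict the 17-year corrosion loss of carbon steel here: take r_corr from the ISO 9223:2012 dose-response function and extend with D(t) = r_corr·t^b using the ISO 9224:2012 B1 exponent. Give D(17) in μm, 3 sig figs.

D(17) = 472 μm

carbon steel: T>10 °C ⇒ hinge -0.054·(22.3−10) = -0.6642
  sulphur-dioxide contribution → 39.76 μm/a
  chloride contribution → 67.4 μm/a
  ⇒ r_corr(carbon steel) = 107.2 μm/a
ISO 9224: D(t) = r_corr · t^b with b = 0.523 (carbon steel, B1)
  D(17) = 107.2 × 17^0.523 = 107.2 × 4.401 = 471.6 μm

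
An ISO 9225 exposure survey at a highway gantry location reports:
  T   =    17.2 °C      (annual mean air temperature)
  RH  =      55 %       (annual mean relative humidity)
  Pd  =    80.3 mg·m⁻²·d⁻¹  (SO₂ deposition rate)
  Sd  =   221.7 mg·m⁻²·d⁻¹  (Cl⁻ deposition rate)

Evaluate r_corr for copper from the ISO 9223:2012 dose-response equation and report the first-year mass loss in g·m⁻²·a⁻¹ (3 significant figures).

copper: T>10 °C ⇒ hinge -0.080·(17.2−10) = -0.5760
  SO₂ term: 0.0053·80.3^0.26·exp(0.059·55-0.5760) = 0.2391
  Sd branch = 0.01025·Sd^0.27·e^(0.036·RH+0.049·T) = 0.7413 μm/a
  sum: 0.2391 + 0.7413 → r_corr = 0.9805 μm/a
Convert to mass loss: 0.9805 μm/a × 8.96 g/cm³ = 8.785 g·m⁻²·a⁻¹

r_corr = 8.78 g·m⁻²·a⁻¹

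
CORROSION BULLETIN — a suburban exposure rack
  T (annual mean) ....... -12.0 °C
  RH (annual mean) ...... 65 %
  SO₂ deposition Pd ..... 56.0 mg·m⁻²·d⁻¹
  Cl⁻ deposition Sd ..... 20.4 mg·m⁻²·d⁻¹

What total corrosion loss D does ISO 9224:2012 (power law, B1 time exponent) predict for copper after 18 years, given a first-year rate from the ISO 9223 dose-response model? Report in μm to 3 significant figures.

copper: f(T) = +0.126·(T−10) [T≤10 °C] = -2.7720
  sulphur-dioxide contribution → 0.0437 μm/a
  chloride contribution → 0.1334 μm/a
  total first-year rate 0.1771 μm/a
ISO 9224: D(t) = r_corr · t^b with b = 0.667 (copper, B1)
  D(18) = 0.1771 × 18^0.667 = 0.1771 × 6.875 = 1.218 μm

D(18) = 1.22 μm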